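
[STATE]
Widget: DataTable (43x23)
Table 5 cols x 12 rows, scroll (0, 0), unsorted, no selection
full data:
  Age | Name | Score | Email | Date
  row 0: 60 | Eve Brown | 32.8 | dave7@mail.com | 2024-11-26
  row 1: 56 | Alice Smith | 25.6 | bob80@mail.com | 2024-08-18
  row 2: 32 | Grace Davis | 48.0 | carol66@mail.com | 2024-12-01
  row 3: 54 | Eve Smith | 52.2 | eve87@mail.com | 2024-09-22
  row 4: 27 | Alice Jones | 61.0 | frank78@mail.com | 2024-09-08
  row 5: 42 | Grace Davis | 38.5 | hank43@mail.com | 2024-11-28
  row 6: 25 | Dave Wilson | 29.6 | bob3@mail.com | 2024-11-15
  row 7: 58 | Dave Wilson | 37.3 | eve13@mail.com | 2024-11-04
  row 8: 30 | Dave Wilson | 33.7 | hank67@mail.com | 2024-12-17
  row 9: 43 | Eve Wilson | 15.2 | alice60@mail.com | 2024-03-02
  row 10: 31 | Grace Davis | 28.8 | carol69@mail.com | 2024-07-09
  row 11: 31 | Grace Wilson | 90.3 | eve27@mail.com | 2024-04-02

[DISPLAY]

Age│Name        │Score│Email           │Dat
───┼────────────┼─────┼────────────────┼───
60 │Eve Brown   │32.8 │dave7@mail.com  │202
56 │Alice Smith │25.6 │bob80@mail.com  │202
32 │Grace Davis │48.0 │carol66@mail.com│202
54 │Eve Smith   │52.2 │eve87@mail.com  │202
27 │Alice Jones │61.0 │frank78@mail.com│202
42 │Grace Davis │38.5 │hank43@mail.com │202
25 │Dave Wilson │29.6 │bob3@mail.com   │202
58 │Dave Wilson │37.3 │eve13@mail.com  │202
30 │Dave Wilson │33.7 │hank67@mail.com │202
43 │Eve Wilson  │15.2 │alice60@mail.com│202
31 │Grace Davis │28.8 │carol69@mail.com│202
31 │Grace Wilson│90.3 │eve27@mail.com  │202
                                           
                                           
                                           
                                           
                                           
                                           
                                           
                                           
                                           


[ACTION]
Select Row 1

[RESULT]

Age│Name        │Score│Email           │Dat
───┼────────────┼─────┼────────────────┼───
60 │Eve Brown   │32.8 │dave7@mail.com  │202
>6 │Alice Smith │25.6 │bob80@mail.com  │202
32 │Grace Davis │48.0 │carol66@mail.com│202
54 │Eve Smith   │52.2 │eve87@mail.com  │202
27 │Alice Jones │61.0 │frank78@mail.com│202
42 │Grace Davis │38.5 │hank43@mail.com │202
25 │Dave Wilson │29.6 │bob3@mail.com   │202
58 │Dave Wilson │37.3 │eve13@mail.com  │202
30 │Dave Wilson │33.7 │hank67@mail.com │202
43 │Eve Wilson  │15.2 │alice60@mail.com│202
31 │Grace Davis │28.8 │carol69@mail.com│202
31 │Grace Wilson│90.3 │eve27@mail.com  │202
                                           
                                           
                                           
                                           
                                           
                                           
                                           
                                           
                                           


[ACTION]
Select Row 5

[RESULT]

Age│Name        │Score│Email           │Dat
───┼────────────┼─────┼────────────────┼───
60 │Eve Brown   │32.8 │dave7@mail.com  │202
56 │Alice Smith │25.6 │bob80@mail.com  │202
32 │Grace Davis │48.0 │carol66@mail.com│202
54 │Eve Smith   │52.2 │eve87@mail.com  │202
27 │Alice Jones │61.0 │frank78@mail.com│202
>2 │Grace Davis │38.5 │hank43@mail.com │202
25 │Dave Wilson │29.6 │bob3@mail.com   │202
58 │Dave Wilson │37.3 │eve13@mail.com  │202
30 │Dave Wilson │33.7 │hank67@mail.com │202
43 │Eve Wilson  │15.2 │alice60@mail.com│202
31 │Grace Davis │28.8 │carol69@mail.com│202
31 │Grace Wilson│90.3 │eve27@mail.com  │202
                                           
                                           
                                           
                                           
                                           
                                           
                                           
                                           
                                           


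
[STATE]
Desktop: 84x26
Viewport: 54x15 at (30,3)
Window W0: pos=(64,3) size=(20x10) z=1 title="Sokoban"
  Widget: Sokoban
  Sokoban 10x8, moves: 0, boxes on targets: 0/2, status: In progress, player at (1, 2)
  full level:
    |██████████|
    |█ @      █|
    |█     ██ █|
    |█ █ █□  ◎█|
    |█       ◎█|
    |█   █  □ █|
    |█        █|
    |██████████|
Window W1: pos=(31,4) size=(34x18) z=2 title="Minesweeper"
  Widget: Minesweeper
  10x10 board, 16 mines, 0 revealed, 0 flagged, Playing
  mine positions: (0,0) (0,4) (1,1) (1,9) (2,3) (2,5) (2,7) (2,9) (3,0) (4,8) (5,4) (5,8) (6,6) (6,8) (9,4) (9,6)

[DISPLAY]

                                  ┏━━━━━━━━━━━━━━━━━━┓
 ┏━━━━━━━━━━━━━━━━━━━━━━━━━━━━━━━━┓ Sokoban          ┃
 ┃ Minesweeper                    ┃──────────────────┨
 ┠────────────────────────────────┨██████████        ┃
 ┃■■■■■■■■■■                      ┃█ @      █        ┃
 ┃■■■■■■■■■■                      ┃█     ██ █        ┃
 ┃■■■■■■■■■■                      ┃█ █ █□  ◎█        ┃
 ┃■■■■■■■■■■                      ┃█       ◎█        ┃
 ┃■■■■■■■■■■                      ┃█   █  □ █        ┃
 ┃■■■■■■■■■■                      ┃━━━━━━━━━━━━━━━━━━┛
 ┃■■■■■■■■■■                      ┃                   
 ┃■■■■■■■■■■                      ┃                   
 ┃■■■■■■■■■■                      ┃                   
 ┃■■■■■■■■■■                      ┃                   
 ┃                                ┃                   


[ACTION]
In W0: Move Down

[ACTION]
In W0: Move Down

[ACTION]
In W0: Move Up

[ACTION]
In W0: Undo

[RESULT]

                                  ┏━━━━━━━━━━━━━━━━━━┓
 ┏━━━━━━━━━━━━━━━━━━━━━━━━━━━━━━━━┓ Sokoban          ┃
 ┃ Minesweeper                    ┃──────────────────┨
 ┠────────────────────────────────┨██████████        ┃
 ┃■■■■■■■■■■                      ┃█        █        ┃
 ┃■■■■■■■■■■                      ┃█ @   ██ █        ┃
 ┃■■■■■■■■■■                      ┃█ █ █□  ◎█        ┃
 ┃■■■■■■■■■■                      ┃█       ◎█        ┃
 ┃■■■■■■■■■■                      ┃█   █  □ █        ┃
 ┃■■■■■■■■■■                      ┃━━━━━━━━━━━━━━━━━━┛
 ┃■■■■■■■■■■                      ┃                   
 ┃■■■■■■■■■■                      ┃                   
 ┃■■■■■■■■■■                      ┃                   
 ┃■■■■■■■■■■                      ┃                   
 ┃                                ┃                   


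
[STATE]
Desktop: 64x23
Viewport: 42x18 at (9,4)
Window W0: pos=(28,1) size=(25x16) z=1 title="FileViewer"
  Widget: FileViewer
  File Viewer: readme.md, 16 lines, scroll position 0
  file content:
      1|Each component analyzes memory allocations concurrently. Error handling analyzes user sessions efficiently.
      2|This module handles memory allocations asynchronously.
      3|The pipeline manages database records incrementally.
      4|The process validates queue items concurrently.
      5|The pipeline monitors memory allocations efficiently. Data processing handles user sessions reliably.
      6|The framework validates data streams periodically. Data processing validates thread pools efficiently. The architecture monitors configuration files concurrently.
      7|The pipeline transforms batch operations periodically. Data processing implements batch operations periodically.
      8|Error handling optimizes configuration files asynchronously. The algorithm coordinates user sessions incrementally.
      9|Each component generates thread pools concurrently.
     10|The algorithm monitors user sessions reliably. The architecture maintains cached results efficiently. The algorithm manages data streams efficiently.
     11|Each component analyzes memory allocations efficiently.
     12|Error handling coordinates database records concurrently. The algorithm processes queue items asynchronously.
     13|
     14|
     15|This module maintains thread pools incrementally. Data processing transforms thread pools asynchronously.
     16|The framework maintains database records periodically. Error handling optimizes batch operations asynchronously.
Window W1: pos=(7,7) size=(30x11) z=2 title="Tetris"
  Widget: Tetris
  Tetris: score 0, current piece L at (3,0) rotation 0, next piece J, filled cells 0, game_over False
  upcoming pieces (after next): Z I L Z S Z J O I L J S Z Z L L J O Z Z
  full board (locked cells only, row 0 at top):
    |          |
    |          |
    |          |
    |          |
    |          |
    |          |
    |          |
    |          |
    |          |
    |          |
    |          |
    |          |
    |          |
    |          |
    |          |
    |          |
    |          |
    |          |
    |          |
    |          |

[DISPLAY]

                   ┃Each component analyze
                   ┃This module handles me
                   ┃The pipeline manages d
━━━━━━━━━━━━━━━━━━━━━━━━━━━┓ess validates 
Tetris                     ┃line monitors 
───────────────────────────┨ework validate
         │Next:            ┃line transform
         │█                ┃ndling optimiz
         │███              ┃ponent generat
         │                 ┃rithm monitors
         │                 ┃ponent analyze
         │                 ┃ndling coordin
         │Score:           ┃━━━━━━━━━━━━━━
━━━━━━━━━━━━━━━━━━━━━━━━━━━┛              
                                          
                                          
                                          
                                          


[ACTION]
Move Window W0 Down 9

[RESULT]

                                          
                                          
                                          
━━━━━━━━━━━━━━━━━━━━━━━━━━━┓━━━━━━━━━━━━━━
Tetris                     ┃wer           
───────────────────────────┨──────────────
         │Next:            ┃ponent analyze
         │█                ┃ule handles me
         │███              ┃line manages d
         │                 ┃ess validates 
         │                 ┃line monitors 
         │                 ┃ework validate
         │Score:           ┃line transform
━━━━━━━━━━━━━━━━━━━━━━━━━━━┛ndling optimiz
                   ┃Each component generat
                   ┃The algorithm monitors
                   ┃Each component analyze
                   ┃Error handling coordin


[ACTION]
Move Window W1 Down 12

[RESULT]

                                          
                                          
                                          
                   ┏━━━━━━━━━━━━━━━━━━━━━━
                   ┃ FileViewer           
                   ┠──────────────────────
                   ┃Each component analyze
                   ┃This module handles me
━━━━━━━━━━━━━━━━━━━━━━━━━━━┓line manages d
Tetris                     ┃ess validates 
───────────────────────────┨line monitors 
         │Next:            ┃ework validate
         │█                ┃line transform
         │███              ┃ndling optimiz
         │                 ┃ponent generat
         │                 ┃rithm monitors
         │                 ┃ponent analyze
         │Score:           ┃ndling coordin


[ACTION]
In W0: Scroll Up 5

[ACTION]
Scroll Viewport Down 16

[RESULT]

                                          
                                          
                   ┏━━━━━━━━━━━━━━━━━━━━━━
                   ┃ FileViewer           
                   ┠──────────────────────
                   ┃Each component analyze
                   ┃This module handles me
━━━━━━━━━━━━━━━━━━━━━━━━━━━┓line manages d
Tetris                     ┃ess validates 
───────────────────────────┨line monitors 
         │Next:            ┃ework validate
         │█                ┃line transform
         │███              ┃ndling optimiz
         │                 ┃ponent generat
         │                 ┃rithm monitors
         │                 ┃ponent analyze
         │Score:           ┃ndling coordin
━━━━━━━━━━━━━━━━━━━━━━━━━━━┛━━━━━━━━━━━━━━


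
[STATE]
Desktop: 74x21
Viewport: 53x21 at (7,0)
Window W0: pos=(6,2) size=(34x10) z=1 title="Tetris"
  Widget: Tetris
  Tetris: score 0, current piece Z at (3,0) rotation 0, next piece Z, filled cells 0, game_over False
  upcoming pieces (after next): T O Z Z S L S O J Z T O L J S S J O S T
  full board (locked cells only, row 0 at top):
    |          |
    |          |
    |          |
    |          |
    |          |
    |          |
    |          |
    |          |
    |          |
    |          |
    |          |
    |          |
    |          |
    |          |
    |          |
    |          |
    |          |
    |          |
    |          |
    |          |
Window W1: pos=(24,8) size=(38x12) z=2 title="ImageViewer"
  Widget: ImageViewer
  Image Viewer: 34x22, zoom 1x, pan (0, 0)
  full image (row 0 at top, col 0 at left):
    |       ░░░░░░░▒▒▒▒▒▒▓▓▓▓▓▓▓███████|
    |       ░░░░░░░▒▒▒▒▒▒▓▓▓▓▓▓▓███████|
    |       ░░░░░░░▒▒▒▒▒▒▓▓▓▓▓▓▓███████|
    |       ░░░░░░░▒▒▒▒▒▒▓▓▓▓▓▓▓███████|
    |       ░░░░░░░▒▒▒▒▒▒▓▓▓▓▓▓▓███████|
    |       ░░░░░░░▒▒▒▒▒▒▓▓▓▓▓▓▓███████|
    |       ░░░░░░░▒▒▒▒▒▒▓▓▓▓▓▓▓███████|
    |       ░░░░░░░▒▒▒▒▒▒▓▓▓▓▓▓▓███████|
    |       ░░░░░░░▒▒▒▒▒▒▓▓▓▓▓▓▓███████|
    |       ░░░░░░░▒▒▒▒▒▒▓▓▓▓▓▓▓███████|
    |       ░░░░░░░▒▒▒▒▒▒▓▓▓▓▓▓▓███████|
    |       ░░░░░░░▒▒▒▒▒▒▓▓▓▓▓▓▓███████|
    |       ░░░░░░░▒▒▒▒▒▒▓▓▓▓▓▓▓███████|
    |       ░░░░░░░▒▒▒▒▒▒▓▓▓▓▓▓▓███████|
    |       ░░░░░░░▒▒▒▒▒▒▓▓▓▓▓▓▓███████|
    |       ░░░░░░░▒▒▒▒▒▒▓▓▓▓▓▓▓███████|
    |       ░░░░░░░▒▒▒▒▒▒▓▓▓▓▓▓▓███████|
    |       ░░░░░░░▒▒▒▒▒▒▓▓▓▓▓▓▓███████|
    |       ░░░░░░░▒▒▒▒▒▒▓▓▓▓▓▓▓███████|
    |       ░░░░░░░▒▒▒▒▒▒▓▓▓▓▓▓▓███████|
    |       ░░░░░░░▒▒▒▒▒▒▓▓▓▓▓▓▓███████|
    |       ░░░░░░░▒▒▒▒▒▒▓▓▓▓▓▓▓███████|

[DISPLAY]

                                                     
                                                     
━━━━━━━━━━━━━━━━━━━━━━━━━━━━━━━━┓                    
 Tetris                         ┃                    
────────────────────────────────┨                    
          │Next:                ┃                    
          │▓▓                   ┃                    
          │ ▓▓                  ┃                    
          │      ┏━━━━━━━━━━━━━━━━━━━━━━━━━━━━━━━━━━━
          │      ┃ ImageViewer                       
          │      ┠───────────────────────────────────
━━━━━━━━━━━━━━━━━┃       ░░░░░░░▒▒▒▒▒▒▓▓▓▓▓▓▓███████ 
                 ┃       ░░░░░░░▒▒▒▒▒▒▓▓▓▓▓▓▓███████ 
                 ┃       ░░░░░░░▒▒▒▒▒▒▓▓▓▓▓▓▓███████ 
                 ┃       ░░░░░░░▒▒▒▒▒▒▓▓▓▓▓▓▓███████ 
                 ┃       ░░░░░░░▒▒▒▒▒▒▓▓▓▓▓▓▓███████ 
                 ┃       ░░░░░░░▒▒▒▒▒▒▓▓▓▓▓▓▓███████ 
                 ┃       ░░░░░░░▒▒▒▒▒▒▓▓▓▓▓▓▓███████ 
                 ┃       ░░░░░░░▒▒▒▒▒▒▓▓▓▓▓▓▓███████ 
                 ┗━━━━━━━━━━━━━━━━━━━━━━━━━━━━━━━━━━━
                                                     


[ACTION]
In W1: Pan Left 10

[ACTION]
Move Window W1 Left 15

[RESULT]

                                                     
                                                     
━━━━━━━━━━━━━━━━━━━━━━━━━━━━━━━━┓                    
 Tetris                         ┃                    
────────────────────────────────┨                    
          │Next:                ┃                    
          │▓▓                   ┃                    
          │ ▓▓                  ┃                    
  ┏━━━━━━━━━━━━━━━━━━━━━━━━━━━━━━━━━━━━┓             
  ┃ ImageViewer                        ┃             
  ┠────────────────────────────────────┨             
━━┃       ░░░░░░░▒▒▒▒▒▒▓▓▓▓▓▓▓███████  ┃             
  ┃       ░░░░░░░▒▒▒▒▒▒▓▓▓▓▓▓▓███████  ┃             
  ┃       ░░░░░░░▒▒▒▒▒▒▓▓▓▓▓▓▓███████  ┃             
  ┃       ░░░░░░░▒▒▒▒▒▒▓▓▓▓▓▓▓███████  ┃             
  ┃       ░░░░░░░▒▒▒▒▒▒▓▓▓▓▓▓▓███████  ┃             
  ┃       ░░░░░░░▒▒▒▒▒▒▓▓▓▓▓▓▓███████  ┃             
  ┃       ░░░░░░░▒▒▒▒▒▒▓▓▓▓▓▓▓███████  ┃             
  ┃       ░░░░░░░▒▒▒▒▒▒▓▓▓▓▓▓▓███████  ┃             
  ┗━━━━━━━━━━━━━━━━━━━━━━━━━━━━━━━━━━━━┛             
                                                     


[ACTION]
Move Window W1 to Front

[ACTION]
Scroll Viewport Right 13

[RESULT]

                                                     
                                                     
━━━━━━━━━━━━━━━━━━━┓                                 
                   ┃                                 
───────────────────┨                                 
xt:                ┃                                 
                   ┃                                 
▓                  ┃                                 
━━━━━━━━━━━━━━━━━━━━━━━━━━┓                          
er                        ┃                          
──────────────────────────┨                          
░░░░▒▒▒▒▒▒▓▓▓▓▓▓▓███████  ┃                          
░░░░▒▒▒▒▒▒▓▓▓▓▓▓▓███████  ┃                          
░░░░▒▒▒▒▒▒▓▓▓▓▓▓▓███████  ┃                          
░░░░▒▒▒▒▒▒▓▓▓▓▓▓▓███████  ┃                          
░░░░▒▒▒▒▒▒▓▓▓▓▓▓▓███████  ┃                          
░░░░▒▒▒▒▒▒▓▓▓▓▓▓▓███████  ┃                          
░░░░▒▒▒▒▒▒▓▓▓▓▓▓▓███████  ┃                          
░░░░▒▒▒▒▒▒▓▓▓▓▓▓▓███████  ┃                          
━━━━━━━━━━━━━━━━━━━━━━━━━━┛                          
                                                     


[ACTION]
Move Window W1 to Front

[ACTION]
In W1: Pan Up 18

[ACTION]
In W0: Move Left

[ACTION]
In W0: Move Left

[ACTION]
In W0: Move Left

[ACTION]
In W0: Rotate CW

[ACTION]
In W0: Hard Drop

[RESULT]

                                                     
                                                     
━━━━━━━━━━━━━━━━━━━┓                                 
                   ┃                                 
───────────────────┨                                 
xt:                ┃                                 
                   ┃                                 
▒                  ┃                                 
━━━━━━━━━━━━━━━━━━━━━━━━━━┓                          
er                        ┃                          
──────────────────────────┨                          
░░░░▒▒▒▒▒▒▓▓▓▓▓▓▓███████  ┃                          
░░░░▒▒▒▒▒▒▓▓▓▓▓▓▓███████  ┃                          
░░░░▒▒▒▒▒▒▓▓▓▓▓▓▓███████  ┃                          
░░░░▒▒▒▒▒▒▓▓▓▓▓▓▓███████  ┃                          
░░░░▒▒▒▒▒▒▓▓▓▓▓▓▓███████  ┃                          
░░░░▒▒▒▒▒▒▓▓▓▓▓▓▓███████  ┃                          
░░░░▒▒▒▒▒▒▓▓▓▓▓▓▓███████  ┃                          
░░░░▒▒▒▒▒▒▓▓▓▓▓▓▓███████  ┃                          
━━━━━━━━━━━━━━━━━━━━━━━━━━┛                          
                                                     


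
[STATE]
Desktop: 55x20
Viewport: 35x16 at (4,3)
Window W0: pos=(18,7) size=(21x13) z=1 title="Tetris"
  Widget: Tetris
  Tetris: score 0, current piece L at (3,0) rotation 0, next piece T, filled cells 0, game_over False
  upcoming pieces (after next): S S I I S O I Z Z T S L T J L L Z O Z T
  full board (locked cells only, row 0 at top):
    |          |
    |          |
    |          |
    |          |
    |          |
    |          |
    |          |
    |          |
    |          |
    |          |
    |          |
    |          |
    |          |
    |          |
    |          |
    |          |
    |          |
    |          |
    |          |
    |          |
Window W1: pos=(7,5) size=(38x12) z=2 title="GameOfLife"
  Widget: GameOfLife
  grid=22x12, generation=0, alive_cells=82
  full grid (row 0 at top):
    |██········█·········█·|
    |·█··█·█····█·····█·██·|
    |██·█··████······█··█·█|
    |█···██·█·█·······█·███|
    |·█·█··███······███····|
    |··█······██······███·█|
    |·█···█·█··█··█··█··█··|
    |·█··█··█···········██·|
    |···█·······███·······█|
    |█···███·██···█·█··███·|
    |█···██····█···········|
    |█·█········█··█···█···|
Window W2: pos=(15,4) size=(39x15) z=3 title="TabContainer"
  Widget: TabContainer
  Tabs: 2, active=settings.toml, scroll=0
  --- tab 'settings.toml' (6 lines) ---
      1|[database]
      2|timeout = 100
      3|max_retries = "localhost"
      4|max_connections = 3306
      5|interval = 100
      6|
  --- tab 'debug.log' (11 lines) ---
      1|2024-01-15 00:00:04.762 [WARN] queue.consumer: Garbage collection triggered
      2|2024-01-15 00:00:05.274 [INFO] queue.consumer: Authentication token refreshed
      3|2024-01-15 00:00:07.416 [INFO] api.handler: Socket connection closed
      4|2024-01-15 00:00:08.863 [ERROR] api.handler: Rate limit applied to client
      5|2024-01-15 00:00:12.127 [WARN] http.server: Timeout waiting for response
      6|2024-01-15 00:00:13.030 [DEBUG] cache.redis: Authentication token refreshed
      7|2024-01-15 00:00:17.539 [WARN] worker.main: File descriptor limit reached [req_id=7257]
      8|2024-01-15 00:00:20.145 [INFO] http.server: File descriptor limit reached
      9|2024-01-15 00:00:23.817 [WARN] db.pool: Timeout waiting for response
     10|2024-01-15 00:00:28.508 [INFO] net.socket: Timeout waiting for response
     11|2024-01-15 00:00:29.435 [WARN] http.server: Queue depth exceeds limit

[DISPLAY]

                                   
           ┏━━━━━━━━━━━━━━━━━━━━━━━
   ┏━━━━━━━┃ TabContainer          
   ┃ GameOf┠───────────────────────
   ┠───────┃[settings.toml]│ debug.
   ┃Gen: 0 ┃───────────────────────
   ┃██·█··█┃[database]             
   ┃█···██·┃timeout = 100          
   ┃·█·█··█┃max_retries = "localhos
   ┃··█····┃max_connections = 3306 
   ┃·█···█·┃interval = 100         
   ┃·█··█··┃                       
   ┃···█···┃                       
   ┗━━━━━━━┃                       
           ┃                       
           ┗━━━━━━━━━━━━━━━━━━━━━━━


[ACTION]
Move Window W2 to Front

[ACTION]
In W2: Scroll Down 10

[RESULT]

                                   
           ┏━━━━━━━━━━━━━━━━━━━━━━━
   ┏━━━━━━━┃ TabContainer          
   ┃ GameOf┠───────────────────────
   ┠───────┃[settings.toml]│ debug.
   ┃Gen: 0 ┃───────────────────────
   ┃██·█··█┃                       
   ┃█···██·┃                       
   ┃·█·█··█┃                       
   ┃··█····┃                       
   ┃·█···█·┃                       
   ┃·█··█··┃                       
   ┃···█···┃                       
   ┗━━━━━━━┃                       
           ┃                       
           ┗━━━━━━━━━━━━━━━━━━━━━━━


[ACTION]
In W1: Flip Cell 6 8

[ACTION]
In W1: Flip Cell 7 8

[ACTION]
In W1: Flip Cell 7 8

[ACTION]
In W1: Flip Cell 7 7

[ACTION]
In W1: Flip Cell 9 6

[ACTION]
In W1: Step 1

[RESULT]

                                   
           ┏━━━━━━━━━━━━━━━━━━━━━━━
   ┏━━━━━━━┃ TabContainer          
   ┃ GameOf┠───────────────────────
   ┠───────┃[settings.toml]│ debug.
   ┃Gen: 1 ┃───────────────────────
   ┃████···┃                       
   ┃█··███·┃                       
   ┃·██████┃                       
   ┃·██····┃                       
   ┃·██····┃                       
   ┃··█·█··┃                       
   ┃···█·█·┃                       
   ┗━━━━━━━┃                       
           ┃                       
           ┗━━━━━━━━━━━━━━━━━━━━━━━


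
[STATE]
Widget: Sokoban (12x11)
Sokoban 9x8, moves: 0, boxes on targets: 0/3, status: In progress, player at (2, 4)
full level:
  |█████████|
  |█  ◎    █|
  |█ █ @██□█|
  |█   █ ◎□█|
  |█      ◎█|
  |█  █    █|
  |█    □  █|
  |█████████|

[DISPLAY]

█████████   
█  ◎    █   
█ █ @██□█   
█   █ ◎□█   
█      ◎█   
█  █    █   
█    □  █   
█████████   
Moves: 0  0/
            
            


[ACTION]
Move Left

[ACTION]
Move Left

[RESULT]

█████████   
█  ◎    █   
█ █@ ██□█   
█   █ ◎□█   
█      ◎█   
█  █    █   
█    □  █   
█████████   
Moves: 1  0/
            
            


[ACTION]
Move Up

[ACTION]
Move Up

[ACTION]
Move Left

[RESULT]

█████████   
█ @◎    █   
█ █  ██□█   
█   █ ◎□█   
█      ◎█   
█  █    █   
█    □  █   
█████████   
Moves: 3  0/
            
            


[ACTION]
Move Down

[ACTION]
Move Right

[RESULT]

█████████   
█  +    █   
█ █  ██□█   
█   █ ◎□█   
█      ◎█   
█  █    █   
█    □  █   
█████████   
Moves: 4  0/
            
            


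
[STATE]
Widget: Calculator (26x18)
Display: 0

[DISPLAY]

                         0
┌───┬───┬───┬───┐         
│ 7 │ 8 │ 9 │ ÷ │         
├───┼───┼───┼───┤         
│ 4 │ 5 │ 6 │ × │         
├───┼───┼───┼───┤         
│ 1 │ 2 │ 3 │ - │         
├───┼───┼───┼───┤         
│ 0 │ . │ = │ + │         
├───┼───┼───┼───┤         
│ C │ MC│ MR│ M+│         
└───┴───┴───┴───┘         
                          
                          
                          
                          
                          
                          


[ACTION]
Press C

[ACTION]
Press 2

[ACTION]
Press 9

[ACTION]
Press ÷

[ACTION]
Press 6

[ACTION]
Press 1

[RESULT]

                        61
┌───┬───┬───┬───┐         
│ 7 │ 8 │ 9 │ ÷ │         
├───┼───┼───┼───┤         
│ 4 │ 5 │ 6 │ × │         
├───┼───┼───┼───┤         
│ 1 │ 2 │ 3 │ - │         
├───┼───┼───┼───┤         
│ 0 │ . │ = │ + │         
├───┼───┼───┼───┤         
│ C │ MC│ MR│ M+│         
└───┴───┴───┴───┘         
                          
                          
                          
                          
                          
                          


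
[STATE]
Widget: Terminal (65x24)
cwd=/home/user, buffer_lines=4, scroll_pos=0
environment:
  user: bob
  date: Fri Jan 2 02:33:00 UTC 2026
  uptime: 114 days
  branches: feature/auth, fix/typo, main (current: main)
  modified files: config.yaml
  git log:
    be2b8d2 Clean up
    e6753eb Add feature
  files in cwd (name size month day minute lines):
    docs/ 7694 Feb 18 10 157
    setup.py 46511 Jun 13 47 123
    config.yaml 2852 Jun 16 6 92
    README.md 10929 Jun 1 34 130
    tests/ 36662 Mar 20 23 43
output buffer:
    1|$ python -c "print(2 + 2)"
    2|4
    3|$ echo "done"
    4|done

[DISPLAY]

$ python -c "print(2 + 2)"                                       
4                                                                
$ echo "done"                                                    
done                                                             
$ █                                                              
                                                                 
                                                                 
                                                                 
                                                                 
                                                                 
                                                                 
                                                                 
                                                                 
                                                                 
                                                                 
                                                                 
                                                                 
                                                                 
                                                                 
                                                                 
                                                                 
                                                                 
                                                                 
                                                                 


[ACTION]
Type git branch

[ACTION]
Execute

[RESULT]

$ python -c "print(2 + 2)"                                       
4                                                                
$ echo "done"                                                    
done                                                             
$ git branch                                                     
  feature/auth                                                   
  fix/typo                                                       
* main                                                           
$ █                                                              
                                                                 
                                                                 
                                                                 
                                                                 
                                                                 
                                                                 
                                                                 
                                                                 
                                                                 
                                                                 
                                                                 
                                                                 
                                                                 
                                                                 
                                                                 


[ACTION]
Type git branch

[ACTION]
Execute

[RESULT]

$ python -c "print(2 + 2)"                                       
4                                                                
$ echo "done"                                                    
done                                                             
$ git branch                                                     
  feature/auth                                                   
  fix/typo                                                       
* main                                                           
$ git branch                                                     
  feature/auth                                                   
  fix/typo                                                       
* main                                                           
$ █                                                              
                                                                 
                                                                 
                                                                 
                                                                 
                                                                 
                                                                 
                                                                 
                                                                 
                                                                 
                                                                 
                                                                 


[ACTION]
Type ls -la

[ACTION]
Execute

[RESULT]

$ python -c "print(2 + 2)"                                       
4                                                                
$ echo "done"                                                    
done                                                             
$ git branch                                                     
  feature/auth                                                   
  fix/typo                                                       
* main                                                           
$ git branch                                                     
  feature/auth                                                   
  fix/typo                                                       
* main                                                           
$ ls -la                                                         
drwxr-xr-x  1 bob group     7694 Feb 18 10:10 docs/              
-rw-r--r--  1 bob group    46511 Jun 13 10:47 setup.py           
-rw-r--r--  1 bob group     2852 Jun 16 10:06 config.yaml        
-rw-r--r--  1 bob group    10929 Jun  1 10:34 README.md          
drwxr-xr-x  1 bob group    36662 Mar 20 10:23 tests/             
$ █                                                              
                                                                 
                                                                 
                                                                 
                                                                 
                                                                 
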